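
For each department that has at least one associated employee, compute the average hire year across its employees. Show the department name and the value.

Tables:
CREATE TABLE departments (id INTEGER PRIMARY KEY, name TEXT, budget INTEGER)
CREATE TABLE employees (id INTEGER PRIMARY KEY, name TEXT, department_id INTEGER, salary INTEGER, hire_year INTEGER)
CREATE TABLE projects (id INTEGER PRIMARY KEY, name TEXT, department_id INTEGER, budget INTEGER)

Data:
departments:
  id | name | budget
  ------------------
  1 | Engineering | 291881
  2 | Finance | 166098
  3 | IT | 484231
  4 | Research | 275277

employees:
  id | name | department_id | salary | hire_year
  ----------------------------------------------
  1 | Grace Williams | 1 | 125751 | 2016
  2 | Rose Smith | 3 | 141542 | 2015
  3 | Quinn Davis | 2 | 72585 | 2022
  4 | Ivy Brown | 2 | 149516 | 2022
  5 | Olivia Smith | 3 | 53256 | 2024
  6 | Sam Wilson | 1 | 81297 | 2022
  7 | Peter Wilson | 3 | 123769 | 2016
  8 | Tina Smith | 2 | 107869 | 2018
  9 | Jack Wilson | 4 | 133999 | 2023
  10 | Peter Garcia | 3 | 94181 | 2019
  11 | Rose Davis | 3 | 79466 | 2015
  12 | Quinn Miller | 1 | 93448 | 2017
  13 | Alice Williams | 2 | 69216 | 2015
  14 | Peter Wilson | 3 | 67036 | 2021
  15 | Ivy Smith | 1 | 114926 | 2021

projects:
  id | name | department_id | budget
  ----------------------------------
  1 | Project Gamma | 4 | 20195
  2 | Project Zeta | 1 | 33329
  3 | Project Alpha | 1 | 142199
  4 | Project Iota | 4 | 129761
SELECT p.name, AVG(c.hire_year) AS avg_hire_year FROM employees c JOIN departments p ON c.department_id = p.id GROUP BY p.id, p.name

Execution result:
name | avg_hire_year
Engineering | 2019.00
Finance | 2019.25
IT | 2018.33
Research | 2023.00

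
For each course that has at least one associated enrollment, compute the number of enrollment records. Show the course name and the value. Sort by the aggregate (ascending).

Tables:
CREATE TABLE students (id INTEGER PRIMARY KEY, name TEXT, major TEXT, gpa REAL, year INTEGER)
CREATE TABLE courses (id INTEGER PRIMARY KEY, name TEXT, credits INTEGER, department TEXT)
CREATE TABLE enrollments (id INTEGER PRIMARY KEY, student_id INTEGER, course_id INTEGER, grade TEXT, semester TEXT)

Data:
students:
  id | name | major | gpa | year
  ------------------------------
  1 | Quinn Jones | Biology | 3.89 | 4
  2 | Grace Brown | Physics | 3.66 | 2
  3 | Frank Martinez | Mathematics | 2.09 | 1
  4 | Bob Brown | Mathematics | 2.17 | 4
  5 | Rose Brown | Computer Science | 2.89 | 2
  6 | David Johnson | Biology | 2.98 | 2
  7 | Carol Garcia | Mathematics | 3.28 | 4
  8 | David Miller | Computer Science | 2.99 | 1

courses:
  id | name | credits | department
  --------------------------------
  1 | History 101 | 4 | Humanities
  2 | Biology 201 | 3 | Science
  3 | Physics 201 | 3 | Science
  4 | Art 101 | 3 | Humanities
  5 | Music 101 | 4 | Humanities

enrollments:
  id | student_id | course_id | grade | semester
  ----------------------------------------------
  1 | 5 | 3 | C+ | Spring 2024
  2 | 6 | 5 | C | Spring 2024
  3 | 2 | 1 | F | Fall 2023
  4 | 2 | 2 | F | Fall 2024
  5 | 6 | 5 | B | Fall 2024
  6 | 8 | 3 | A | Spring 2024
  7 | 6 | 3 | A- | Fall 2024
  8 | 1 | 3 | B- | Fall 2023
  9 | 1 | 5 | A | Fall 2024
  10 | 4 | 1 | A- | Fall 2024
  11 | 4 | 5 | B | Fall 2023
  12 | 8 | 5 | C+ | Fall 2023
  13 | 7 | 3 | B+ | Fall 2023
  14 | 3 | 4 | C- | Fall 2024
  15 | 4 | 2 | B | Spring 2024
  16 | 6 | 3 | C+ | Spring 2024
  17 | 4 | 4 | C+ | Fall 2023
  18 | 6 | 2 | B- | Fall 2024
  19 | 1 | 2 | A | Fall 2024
SELECT p.name, COUNT(*) AS n FROM enrollments c JOIN courses p ON c.course_id = p.id GROUP BY p.id, p.name ORDER BY n ASC

Execution result:
name | n
History 101 | 2
Art 101 | 2
Biology 201 | 4
Music 101 | 5
Physics 201 | 6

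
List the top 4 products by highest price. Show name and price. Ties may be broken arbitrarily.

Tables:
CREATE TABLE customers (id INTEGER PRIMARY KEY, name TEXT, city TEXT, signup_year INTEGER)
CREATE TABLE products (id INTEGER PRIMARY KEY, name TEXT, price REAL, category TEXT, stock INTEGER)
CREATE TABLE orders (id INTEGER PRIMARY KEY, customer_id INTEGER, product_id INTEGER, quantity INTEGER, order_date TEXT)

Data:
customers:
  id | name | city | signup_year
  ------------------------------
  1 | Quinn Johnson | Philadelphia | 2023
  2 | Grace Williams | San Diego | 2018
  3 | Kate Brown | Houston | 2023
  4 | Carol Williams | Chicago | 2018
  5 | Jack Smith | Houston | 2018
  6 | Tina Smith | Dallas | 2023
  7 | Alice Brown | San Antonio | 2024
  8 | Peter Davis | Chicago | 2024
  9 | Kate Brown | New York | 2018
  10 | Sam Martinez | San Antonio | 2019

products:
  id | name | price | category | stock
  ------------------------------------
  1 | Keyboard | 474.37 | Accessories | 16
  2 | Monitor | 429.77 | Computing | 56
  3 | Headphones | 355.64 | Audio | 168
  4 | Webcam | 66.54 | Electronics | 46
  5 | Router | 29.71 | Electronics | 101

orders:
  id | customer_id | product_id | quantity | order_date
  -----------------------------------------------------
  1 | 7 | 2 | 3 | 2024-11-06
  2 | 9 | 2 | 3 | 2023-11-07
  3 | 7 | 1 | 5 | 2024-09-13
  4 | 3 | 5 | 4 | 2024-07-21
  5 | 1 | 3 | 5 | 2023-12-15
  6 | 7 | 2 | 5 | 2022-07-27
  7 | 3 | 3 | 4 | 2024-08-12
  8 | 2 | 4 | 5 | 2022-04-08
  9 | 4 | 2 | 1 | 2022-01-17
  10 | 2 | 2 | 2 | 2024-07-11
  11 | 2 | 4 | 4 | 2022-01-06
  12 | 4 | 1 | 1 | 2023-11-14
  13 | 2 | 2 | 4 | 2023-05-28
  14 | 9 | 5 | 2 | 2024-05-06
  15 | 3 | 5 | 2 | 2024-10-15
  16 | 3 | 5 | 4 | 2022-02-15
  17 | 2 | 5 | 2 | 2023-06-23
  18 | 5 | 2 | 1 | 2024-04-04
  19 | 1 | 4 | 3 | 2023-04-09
SELECT name, price FROM products ORDER BY price DESC LIMIT 4

Execution result:
name | price
Keyboard | 474.37
Monitor | 429.77
Headphones | 355.64
Webcam | 66.54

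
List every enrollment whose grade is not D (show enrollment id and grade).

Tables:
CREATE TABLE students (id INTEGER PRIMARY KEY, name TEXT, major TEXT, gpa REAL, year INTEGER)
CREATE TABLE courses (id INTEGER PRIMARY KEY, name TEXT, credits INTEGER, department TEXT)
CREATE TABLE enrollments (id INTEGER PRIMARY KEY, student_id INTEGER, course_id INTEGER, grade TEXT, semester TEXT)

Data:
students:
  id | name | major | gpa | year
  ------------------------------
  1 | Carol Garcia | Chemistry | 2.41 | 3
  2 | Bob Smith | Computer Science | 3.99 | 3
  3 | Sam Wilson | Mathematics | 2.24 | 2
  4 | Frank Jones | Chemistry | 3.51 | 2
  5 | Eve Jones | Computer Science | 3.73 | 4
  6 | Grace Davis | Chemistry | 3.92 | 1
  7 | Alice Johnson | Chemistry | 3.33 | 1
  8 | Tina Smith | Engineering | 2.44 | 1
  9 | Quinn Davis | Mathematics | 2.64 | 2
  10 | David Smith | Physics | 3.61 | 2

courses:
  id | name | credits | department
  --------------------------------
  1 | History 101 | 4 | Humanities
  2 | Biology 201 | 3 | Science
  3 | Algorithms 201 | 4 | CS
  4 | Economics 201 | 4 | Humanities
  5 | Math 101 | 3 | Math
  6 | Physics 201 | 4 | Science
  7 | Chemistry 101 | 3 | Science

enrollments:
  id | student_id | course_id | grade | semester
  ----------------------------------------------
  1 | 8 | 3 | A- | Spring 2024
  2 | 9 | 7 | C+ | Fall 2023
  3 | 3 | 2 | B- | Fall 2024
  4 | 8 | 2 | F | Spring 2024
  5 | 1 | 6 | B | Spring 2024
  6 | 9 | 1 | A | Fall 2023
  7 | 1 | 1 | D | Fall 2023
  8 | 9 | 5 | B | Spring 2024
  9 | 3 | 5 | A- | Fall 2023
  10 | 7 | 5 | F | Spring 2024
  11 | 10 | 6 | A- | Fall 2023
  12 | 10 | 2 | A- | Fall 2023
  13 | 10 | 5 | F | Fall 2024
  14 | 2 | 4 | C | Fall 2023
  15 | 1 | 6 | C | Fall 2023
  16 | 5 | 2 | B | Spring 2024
SELECT id, grade FROM enrollments WHERE grade <> 'D'

Execution result:
id | grade
1 | A-
2 | C+
3 | B-
4 | F
5 | B
6 | A
8 | B
9 | A-
10 | F
11 | A-
12 | A-
13 | F
14 | C
15 | C
16 | B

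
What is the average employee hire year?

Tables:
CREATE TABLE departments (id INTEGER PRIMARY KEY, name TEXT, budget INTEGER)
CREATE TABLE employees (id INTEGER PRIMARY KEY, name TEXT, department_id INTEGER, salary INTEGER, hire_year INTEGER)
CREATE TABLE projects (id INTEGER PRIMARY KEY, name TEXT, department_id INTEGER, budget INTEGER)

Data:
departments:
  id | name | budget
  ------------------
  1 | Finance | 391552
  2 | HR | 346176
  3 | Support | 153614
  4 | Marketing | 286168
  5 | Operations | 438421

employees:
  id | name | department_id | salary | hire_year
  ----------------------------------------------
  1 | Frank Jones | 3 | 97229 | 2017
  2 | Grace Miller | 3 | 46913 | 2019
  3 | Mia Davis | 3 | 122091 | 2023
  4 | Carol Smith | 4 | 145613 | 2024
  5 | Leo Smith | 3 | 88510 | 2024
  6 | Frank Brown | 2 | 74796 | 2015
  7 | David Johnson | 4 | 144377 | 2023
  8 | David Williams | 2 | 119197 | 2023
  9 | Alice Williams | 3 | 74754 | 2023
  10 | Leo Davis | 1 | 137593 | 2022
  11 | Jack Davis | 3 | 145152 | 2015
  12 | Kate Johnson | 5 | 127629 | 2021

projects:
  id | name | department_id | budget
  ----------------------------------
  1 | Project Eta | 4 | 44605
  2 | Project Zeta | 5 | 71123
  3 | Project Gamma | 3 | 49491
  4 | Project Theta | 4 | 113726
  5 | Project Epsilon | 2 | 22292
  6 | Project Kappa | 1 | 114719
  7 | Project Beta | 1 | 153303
SELECT AVG(hire_year) FROM employees

Execution result:
2020.75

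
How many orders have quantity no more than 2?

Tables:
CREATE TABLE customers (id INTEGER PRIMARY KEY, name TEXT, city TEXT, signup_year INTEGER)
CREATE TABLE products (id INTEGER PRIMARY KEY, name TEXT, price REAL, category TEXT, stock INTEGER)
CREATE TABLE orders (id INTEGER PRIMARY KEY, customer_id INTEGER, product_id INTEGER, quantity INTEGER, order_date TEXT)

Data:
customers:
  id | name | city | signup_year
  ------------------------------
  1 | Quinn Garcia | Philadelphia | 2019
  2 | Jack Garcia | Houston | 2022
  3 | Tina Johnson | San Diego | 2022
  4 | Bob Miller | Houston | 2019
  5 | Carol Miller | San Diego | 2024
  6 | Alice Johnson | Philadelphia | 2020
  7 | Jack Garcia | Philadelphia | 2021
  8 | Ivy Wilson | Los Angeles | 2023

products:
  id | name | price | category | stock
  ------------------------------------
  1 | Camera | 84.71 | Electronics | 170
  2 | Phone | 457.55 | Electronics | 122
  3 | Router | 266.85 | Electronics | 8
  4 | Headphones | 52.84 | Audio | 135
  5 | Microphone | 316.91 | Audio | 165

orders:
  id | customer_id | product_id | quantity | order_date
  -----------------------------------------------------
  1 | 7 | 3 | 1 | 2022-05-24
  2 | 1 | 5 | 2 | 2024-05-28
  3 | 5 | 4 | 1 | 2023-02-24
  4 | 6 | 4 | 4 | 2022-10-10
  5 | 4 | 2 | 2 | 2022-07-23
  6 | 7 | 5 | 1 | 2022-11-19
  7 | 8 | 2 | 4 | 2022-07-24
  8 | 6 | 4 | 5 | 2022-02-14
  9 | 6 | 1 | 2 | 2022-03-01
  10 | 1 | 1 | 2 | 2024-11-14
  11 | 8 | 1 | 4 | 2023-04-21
SELECT COUNT(*) FROM orders WHERE quantity <= 2

Execution result:
7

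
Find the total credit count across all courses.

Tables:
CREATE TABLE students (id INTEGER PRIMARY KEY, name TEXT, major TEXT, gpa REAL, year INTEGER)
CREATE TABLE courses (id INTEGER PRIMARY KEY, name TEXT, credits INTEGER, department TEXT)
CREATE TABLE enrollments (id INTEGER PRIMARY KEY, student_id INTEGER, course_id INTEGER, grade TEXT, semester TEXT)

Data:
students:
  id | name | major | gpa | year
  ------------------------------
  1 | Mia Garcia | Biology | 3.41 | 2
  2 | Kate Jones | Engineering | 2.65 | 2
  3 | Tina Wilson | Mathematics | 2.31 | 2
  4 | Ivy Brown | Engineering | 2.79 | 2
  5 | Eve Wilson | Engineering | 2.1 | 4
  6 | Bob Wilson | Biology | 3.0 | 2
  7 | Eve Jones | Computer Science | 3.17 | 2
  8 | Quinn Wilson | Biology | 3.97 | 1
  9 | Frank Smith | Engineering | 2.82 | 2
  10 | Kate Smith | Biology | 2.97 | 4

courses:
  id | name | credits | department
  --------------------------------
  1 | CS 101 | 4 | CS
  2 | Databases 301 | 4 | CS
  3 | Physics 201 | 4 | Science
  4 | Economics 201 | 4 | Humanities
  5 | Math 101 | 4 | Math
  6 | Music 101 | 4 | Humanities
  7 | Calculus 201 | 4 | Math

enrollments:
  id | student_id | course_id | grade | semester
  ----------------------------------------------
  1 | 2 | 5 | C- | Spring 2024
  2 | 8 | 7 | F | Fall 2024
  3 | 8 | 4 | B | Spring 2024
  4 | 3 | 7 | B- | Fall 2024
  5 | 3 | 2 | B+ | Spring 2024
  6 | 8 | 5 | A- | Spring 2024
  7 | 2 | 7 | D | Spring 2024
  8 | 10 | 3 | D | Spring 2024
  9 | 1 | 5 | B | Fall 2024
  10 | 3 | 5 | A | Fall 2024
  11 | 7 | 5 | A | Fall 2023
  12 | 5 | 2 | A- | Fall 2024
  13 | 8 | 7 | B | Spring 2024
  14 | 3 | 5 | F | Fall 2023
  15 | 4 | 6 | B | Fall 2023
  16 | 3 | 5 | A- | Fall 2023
SELECT SUM(credits) FROM courses

Execution result:
28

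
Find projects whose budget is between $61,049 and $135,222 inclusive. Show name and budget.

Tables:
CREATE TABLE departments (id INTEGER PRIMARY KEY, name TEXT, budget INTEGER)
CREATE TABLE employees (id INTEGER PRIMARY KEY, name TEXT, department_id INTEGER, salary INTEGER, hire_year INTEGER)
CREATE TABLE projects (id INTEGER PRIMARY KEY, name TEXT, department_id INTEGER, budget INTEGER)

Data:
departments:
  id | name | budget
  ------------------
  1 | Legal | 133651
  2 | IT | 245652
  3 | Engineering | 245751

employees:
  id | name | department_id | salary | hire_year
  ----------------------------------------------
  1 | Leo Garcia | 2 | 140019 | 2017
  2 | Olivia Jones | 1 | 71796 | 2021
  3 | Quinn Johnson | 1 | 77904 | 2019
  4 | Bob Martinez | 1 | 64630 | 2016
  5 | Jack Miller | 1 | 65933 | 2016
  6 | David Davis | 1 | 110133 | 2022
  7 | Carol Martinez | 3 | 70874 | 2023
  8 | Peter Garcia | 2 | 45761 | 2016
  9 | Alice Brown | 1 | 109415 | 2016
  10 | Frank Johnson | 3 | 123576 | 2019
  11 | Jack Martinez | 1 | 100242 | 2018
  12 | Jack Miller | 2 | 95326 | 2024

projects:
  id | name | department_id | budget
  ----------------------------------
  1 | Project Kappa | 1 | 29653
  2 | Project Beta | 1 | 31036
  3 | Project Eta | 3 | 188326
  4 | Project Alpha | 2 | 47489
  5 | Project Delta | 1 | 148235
SELECT name, budget FROM projects WHERE budget BETWEEN 61049 AND 135222

Execution result:
(no rows)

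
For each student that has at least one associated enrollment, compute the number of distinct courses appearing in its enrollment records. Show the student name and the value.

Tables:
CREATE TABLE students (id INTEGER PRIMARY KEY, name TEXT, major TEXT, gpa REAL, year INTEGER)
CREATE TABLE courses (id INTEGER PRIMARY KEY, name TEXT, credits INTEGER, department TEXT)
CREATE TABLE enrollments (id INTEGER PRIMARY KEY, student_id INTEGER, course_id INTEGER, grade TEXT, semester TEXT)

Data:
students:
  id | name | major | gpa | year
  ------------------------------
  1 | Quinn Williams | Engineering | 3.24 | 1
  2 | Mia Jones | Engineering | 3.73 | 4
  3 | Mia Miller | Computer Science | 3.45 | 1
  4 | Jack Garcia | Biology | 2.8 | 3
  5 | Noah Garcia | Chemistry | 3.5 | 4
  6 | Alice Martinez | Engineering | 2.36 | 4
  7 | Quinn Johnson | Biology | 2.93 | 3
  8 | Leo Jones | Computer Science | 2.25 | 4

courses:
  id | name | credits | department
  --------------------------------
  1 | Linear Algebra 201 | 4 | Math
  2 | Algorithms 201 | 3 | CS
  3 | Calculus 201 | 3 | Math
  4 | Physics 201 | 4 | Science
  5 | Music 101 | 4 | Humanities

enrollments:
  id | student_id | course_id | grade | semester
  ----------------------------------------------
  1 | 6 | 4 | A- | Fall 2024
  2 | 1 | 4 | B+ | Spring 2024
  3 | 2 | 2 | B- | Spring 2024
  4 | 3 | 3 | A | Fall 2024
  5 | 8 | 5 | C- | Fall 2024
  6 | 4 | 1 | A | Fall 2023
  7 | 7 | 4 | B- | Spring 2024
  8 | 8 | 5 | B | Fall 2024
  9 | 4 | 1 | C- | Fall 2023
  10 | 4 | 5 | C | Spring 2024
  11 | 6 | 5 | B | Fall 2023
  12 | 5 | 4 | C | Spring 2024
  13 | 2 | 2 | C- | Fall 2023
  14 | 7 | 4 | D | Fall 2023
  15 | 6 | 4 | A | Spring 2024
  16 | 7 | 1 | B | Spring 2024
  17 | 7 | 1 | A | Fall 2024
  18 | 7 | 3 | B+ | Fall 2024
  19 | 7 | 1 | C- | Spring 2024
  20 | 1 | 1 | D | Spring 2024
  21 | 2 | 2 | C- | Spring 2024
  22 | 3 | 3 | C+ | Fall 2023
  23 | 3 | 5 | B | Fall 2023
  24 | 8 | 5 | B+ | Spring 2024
SELECT p.name, COUNT(DISTINCT c.course_id) AS distinct_course_count FROM enrollments c JOIN students p ON c.student_id = p.id GROUP BY p.id, p.name

Execution result:
name | distinct_course_count
Quinn Williams | 2
Mia Jones | 1
Mia Miller | 2
Jack Garcia | 2
Noah Garcia | 1
Alice Martinez | 2
Quinn Johnson | 3
Leo Jones | 1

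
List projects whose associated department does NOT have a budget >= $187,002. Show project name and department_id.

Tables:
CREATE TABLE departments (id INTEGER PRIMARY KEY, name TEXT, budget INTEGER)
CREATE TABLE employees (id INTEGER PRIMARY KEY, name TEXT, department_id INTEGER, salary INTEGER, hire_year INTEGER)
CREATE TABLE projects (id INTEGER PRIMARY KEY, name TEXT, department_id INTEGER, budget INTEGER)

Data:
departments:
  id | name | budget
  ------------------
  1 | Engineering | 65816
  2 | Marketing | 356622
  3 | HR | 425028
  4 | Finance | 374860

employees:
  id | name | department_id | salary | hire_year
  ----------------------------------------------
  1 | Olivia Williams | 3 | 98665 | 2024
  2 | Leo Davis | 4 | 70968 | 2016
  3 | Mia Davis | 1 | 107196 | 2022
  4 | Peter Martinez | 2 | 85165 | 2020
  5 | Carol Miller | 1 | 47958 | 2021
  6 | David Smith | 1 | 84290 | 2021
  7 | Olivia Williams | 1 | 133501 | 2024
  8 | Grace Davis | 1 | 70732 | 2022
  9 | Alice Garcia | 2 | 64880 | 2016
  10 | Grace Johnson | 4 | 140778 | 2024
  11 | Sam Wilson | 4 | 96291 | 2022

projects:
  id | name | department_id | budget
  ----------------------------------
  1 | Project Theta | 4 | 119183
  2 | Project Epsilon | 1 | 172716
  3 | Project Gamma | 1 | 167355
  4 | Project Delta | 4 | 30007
SELECT name, department_id FROM projects WHERE department_id NOT IN (SELECT id FROM departments WHERE budget >= 187002)

Execution result:
name | department_id
Project Epsilon | 1
Project Gamma | 1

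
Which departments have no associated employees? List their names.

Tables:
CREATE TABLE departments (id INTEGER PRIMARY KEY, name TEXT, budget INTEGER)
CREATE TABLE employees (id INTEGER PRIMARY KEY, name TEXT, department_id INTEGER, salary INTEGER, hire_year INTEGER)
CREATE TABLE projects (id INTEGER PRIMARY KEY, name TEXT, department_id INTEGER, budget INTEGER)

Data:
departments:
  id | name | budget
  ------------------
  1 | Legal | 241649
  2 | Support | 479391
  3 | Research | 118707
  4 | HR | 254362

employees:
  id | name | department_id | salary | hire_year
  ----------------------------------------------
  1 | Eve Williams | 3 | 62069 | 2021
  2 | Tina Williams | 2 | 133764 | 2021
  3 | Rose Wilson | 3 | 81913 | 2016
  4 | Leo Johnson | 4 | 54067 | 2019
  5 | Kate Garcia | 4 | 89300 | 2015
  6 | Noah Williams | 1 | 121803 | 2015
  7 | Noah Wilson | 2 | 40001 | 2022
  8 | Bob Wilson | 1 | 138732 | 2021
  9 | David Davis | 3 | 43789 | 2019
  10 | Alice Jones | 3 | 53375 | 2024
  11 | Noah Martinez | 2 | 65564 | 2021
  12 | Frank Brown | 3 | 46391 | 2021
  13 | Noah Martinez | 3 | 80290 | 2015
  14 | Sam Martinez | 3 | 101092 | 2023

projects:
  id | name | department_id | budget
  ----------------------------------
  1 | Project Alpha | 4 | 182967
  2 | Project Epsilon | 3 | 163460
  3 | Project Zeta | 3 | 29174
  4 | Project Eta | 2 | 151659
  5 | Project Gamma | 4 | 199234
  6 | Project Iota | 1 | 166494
SELECT p.name FROM departments p LEFT JOIN employees c ON c.department_id = p.id WHERE c.id IS NULL

Execution result:
(no rows)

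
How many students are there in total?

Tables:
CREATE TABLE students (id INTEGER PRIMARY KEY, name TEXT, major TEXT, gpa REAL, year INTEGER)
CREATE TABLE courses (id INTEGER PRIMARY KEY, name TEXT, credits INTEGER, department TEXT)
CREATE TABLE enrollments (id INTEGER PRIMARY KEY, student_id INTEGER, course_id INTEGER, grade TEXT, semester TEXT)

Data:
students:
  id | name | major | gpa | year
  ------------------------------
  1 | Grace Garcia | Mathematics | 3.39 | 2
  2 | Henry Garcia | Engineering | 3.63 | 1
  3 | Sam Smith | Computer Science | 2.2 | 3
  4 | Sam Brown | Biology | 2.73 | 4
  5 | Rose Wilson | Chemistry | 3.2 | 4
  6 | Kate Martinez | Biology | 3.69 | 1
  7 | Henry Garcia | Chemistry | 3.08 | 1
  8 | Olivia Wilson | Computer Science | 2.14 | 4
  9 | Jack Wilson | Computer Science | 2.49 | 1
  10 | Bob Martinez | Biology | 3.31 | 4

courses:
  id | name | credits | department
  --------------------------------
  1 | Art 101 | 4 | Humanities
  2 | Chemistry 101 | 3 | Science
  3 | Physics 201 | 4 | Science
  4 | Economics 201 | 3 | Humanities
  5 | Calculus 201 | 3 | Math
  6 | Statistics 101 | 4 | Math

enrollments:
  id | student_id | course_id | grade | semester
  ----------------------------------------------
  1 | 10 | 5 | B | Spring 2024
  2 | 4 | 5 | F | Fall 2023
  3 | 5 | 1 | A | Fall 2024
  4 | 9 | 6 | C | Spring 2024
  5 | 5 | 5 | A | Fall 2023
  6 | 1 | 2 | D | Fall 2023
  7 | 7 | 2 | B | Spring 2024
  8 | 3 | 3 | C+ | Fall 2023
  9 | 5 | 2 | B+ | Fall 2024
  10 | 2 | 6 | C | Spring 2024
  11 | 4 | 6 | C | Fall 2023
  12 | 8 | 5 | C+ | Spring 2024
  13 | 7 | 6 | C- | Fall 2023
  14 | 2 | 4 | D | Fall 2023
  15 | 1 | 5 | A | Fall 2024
SELECT COUNT(*) FROM students

Execution result:
10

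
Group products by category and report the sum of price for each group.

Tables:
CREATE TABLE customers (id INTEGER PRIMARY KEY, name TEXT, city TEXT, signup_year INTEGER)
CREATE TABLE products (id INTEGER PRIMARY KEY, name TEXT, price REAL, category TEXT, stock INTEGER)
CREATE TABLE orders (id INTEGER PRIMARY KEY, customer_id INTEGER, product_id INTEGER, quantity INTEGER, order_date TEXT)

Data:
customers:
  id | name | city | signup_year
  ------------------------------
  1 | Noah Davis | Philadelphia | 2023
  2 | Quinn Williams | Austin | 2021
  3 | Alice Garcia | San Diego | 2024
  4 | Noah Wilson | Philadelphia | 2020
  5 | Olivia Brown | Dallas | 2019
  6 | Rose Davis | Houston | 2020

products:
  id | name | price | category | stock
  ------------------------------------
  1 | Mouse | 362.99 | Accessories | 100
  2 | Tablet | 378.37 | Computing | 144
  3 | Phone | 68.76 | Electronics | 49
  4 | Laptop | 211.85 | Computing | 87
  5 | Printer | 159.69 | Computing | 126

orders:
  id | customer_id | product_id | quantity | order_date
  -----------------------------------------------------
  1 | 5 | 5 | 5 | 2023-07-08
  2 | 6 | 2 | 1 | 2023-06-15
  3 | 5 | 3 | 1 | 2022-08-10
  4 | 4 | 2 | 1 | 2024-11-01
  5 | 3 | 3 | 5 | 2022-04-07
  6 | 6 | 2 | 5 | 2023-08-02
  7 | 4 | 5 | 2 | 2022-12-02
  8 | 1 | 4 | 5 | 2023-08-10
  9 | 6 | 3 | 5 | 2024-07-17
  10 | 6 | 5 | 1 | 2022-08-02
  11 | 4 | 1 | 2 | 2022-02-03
SELECT category, SUM(price) AS sum_price FROM products GROUP BY category

Execution result:
category | sum_price
Accessories | 362.99
Computing | 749.91
Electronics | 68.76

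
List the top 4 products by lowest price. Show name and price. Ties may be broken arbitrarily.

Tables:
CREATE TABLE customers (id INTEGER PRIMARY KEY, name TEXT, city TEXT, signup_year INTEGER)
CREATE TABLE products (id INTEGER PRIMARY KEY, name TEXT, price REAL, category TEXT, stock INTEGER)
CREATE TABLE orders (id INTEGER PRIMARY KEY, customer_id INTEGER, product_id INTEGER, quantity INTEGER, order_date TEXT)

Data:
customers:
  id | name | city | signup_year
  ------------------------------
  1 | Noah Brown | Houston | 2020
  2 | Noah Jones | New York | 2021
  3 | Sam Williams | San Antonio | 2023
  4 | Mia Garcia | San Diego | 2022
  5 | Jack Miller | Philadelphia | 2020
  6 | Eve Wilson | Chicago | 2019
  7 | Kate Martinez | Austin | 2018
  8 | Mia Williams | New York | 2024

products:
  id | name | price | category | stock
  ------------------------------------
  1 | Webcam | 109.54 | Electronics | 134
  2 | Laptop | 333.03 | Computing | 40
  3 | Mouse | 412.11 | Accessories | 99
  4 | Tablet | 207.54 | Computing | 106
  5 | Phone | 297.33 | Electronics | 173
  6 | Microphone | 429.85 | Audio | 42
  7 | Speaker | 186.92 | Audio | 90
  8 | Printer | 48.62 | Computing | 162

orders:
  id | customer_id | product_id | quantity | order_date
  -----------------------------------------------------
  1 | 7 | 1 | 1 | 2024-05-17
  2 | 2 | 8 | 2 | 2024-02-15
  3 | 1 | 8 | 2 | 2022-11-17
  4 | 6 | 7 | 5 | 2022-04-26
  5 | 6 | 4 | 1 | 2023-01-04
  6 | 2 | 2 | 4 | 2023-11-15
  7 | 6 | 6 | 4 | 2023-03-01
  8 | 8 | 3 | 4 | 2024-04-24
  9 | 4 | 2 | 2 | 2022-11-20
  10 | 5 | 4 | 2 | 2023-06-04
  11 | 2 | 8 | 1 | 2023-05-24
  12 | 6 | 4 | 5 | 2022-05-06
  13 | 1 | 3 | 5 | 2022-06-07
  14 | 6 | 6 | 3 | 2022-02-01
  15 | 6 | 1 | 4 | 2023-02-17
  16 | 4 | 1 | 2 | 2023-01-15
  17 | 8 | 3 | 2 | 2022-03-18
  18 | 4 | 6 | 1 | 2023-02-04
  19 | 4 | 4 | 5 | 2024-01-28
SELECT name, price FROM products ORDER BY price ASC LIMIT 4

Execution result:
name | price
Printer | 48.62
Webcam | 109.54
Speaker | 186.92
Tablet | 207.54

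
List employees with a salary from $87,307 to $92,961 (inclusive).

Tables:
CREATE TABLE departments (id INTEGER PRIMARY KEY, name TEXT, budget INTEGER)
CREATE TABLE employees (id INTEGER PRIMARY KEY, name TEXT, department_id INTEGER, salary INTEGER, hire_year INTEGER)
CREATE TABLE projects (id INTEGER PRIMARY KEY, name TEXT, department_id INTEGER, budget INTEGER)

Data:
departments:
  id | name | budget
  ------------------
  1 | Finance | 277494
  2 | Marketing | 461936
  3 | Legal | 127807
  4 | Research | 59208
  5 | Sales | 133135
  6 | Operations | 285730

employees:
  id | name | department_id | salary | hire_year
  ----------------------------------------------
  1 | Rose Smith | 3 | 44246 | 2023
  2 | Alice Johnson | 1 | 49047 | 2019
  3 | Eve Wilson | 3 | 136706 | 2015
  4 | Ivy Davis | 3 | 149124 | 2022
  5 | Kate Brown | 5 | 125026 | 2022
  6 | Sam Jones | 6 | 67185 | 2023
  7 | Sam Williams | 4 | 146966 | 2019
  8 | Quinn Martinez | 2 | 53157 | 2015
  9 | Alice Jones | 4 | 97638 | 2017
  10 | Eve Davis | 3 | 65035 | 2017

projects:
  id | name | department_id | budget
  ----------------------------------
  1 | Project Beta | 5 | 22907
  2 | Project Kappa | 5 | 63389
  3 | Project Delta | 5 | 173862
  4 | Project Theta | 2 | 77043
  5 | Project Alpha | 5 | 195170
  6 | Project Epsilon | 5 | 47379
SELECT name, salary FROM employees WHERE salary BETWEEN 87307 AND 92961

Execution result:
(no rows)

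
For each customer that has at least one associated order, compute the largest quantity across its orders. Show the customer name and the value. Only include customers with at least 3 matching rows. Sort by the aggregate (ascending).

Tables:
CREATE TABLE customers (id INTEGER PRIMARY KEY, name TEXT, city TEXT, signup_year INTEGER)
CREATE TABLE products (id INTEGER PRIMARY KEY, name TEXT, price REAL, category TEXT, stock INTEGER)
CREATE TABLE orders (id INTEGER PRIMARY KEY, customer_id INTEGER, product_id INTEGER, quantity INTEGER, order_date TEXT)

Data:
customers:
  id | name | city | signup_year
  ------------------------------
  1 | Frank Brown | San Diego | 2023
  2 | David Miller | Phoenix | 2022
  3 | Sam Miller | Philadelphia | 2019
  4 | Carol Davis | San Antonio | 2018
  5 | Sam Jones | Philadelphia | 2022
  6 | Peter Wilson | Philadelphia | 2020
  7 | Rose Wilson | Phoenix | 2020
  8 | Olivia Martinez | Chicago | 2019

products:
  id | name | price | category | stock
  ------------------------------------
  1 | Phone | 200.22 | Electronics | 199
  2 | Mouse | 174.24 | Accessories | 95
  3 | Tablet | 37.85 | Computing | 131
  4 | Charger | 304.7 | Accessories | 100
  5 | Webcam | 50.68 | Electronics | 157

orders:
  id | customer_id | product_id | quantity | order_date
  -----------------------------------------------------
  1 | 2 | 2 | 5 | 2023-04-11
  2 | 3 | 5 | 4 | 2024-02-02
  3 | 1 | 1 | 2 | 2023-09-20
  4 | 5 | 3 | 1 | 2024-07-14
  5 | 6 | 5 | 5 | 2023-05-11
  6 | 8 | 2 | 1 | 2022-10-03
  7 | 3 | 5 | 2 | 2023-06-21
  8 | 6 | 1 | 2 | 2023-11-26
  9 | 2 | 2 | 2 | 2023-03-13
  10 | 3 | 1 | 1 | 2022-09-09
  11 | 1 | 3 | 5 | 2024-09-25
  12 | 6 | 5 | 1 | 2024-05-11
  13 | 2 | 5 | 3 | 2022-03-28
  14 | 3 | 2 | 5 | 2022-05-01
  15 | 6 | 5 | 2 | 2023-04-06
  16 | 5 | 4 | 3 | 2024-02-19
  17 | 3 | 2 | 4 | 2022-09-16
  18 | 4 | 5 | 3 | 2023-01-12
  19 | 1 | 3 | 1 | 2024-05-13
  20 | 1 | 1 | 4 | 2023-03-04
SELECT p.name, MAX(c.quantity) AS max_quantity FROM orders c JOIN customers p ON c.customer_id = p.id GROUP BY p.id, p.name HAVING COUNT(*) >= 3 ORDER BY max_quantity ASC

Execution result:
name | max_quantity
Frank Brown | 5
David Miller | 5
Sam Miller | 5
Peter Wilson | 5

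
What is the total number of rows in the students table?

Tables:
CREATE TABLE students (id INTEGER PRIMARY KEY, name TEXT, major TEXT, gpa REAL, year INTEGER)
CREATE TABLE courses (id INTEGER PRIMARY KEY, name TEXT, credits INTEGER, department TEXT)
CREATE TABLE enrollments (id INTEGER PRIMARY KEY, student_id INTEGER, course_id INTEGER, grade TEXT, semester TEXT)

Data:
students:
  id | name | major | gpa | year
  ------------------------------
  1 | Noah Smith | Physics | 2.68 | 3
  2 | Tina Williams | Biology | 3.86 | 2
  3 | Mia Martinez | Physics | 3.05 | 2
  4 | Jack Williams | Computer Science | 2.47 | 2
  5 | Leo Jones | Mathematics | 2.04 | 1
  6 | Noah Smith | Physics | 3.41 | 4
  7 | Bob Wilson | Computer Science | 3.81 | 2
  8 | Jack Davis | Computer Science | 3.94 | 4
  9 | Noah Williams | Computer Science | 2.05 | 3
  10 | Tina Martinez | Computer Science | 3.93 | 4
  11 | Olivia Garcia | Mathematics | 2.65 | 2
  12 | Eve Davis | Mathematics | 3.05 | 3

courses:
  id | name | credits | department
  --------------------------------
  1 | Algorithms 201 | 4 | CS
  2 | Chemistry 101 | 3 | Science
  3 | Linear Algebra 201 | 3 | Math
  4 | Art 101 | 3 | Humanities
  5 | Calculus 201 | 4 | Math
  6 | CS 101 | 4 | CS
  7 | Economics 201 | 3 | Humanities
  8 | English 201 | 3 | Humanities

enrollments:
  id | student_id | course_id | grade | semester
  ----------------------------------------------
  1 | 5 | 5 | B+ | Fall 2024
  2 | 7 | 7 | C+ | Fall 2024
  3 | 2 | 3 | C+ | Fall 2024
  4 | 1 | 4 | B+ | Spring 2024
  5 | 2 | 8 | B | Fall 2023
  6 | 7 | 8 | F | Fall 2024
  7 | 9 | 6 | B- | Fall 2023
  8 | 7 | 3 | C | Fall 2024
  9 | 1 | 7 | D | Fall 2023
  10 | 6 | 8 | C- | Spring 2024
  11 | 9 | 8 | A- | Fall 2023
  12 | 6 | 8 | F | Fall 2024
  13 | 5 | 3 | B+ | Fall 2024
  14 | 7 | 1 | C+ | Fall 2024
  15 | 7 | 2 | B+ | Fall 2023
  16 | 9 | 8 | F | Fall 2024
SELECT COUNT(*) FROM students

Execution result:
12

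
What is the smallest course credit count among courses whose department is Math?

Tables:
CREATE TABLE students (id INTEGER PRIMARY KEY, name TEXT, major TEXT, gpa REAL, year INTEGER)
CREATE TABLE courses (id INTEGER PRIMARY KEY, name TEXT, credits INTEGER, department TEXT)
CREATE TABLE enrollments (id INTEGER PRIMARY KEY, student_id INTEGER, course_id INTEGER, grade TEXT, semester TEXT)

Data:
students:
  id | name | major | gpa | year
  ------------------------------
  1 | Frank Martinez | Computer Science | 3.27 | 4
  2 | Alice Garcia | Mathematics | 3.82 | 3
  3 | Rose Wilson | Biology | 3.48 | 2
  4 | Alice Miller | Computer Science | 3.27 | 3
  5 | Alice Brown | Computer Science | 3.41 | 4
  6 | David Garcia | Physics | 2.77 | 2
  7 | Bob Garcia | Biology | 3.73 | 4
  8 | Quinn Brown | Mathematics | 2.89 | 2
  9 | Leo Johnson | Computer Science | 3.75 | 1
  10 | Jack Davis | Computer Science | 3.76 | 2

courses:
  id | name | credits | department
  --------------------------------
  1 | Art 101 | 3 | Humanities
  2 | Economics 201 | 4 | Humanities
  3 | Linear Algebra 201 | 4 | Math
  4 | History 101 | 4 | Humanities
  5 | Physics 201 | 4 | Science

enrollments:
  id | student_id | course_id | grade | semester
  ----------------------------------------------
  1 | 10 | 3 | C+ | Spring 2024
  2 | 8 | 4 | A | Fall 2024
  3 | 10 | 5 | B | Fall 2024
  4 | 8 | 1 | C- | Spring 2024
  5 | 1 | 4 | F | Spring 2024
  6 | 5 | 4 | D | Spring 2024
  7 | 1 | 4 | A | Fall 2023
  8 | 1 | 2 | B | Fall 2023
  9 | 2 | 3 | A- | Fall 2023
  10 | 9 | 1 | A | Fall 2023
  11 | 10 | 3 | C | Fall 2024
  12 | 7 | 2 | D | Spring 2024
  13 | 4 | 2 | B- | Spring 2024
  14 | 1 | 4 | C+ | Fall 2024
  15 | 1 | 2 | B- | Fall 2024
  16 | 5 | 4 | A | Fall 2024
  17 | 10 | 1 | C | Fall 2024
SELECT MIN(credits) FROM courses WHERE department = 'Math'

Execution result:
4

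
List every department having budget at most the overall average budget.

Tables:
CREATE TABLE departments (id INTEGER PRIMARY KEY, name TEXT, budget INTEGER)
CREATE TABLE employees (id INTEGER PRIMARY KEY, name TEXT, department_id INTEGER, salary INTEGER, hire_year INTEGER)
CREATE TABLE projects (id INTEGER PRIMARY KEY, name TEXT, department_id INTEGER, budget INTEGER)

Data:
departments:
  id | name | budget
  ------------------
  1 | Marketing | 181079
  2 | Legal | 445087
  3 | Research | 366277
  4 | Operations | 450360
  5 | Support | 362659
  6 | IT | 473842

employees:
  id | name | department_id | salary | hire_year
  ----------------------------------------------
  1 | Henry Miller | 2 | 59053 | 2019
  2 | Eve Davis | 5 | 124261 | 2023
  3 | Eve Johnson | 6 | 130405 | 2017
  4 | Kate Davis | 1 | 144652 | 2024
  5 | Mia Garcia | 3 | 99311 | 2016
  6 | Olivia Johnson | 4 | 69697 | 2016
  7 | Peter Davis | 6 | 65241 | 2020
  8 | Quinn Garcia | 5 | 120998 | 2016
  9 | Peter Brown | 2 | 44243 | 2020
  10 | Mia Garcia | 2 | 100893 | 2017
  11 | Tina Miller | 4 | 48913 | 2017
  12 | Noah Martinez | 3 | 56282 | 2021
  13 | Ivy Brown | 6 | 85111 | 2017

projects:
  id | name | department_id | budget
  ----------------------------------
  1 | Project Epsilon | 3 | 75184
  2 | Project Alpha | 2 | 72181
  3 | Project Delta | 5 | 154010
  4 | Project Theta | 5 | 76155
SELECT name, budget FROM departments WHERE budget <= (SELECT AVG(budget) FROM departments)

Execution result:
name | budget
Marketing | 181079
Research | 366277
Support | 362659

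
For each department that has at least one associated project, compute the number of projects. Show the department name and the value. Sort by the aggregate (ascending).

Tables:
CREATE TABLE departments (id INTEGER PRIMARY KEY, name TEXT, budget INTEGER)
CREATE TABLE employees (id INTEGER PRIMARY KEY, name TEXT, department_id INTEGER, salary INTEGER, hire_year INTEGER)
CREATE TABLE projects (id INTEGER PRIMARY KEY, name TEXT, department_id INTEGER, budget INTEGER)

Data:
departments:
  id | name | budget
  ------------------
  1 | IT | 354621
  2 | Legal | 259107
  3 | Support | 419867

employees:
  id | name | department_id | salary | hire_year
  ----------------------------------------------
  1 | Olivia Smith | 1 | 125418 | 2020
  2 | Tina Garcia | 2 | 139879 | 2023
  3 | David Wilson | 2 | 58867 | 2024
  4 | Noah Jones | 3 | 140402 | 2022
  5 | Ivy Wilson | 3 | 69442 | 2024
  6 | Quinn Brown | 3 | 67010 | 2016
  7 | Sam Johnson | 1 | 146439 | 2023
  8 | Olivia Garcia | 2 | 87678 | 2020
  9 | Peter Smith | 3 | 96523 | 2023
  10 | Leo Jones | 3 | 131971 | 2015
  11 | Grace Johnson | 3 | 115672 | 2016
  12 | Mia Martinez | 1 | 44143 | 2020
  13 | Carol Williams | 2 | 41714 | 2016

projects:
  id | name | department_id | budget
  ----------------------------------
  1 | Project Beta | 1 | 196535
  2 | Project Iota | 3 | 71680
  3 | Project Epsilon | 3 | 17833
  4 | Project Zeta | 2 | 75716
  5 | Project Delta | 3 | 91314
SELECT p.name, COUNT(*) AS n FROM projects c JOIN departments p ON c.department_id = p.id GROUP BY p.id, p.name ORDER BY n ASC

Execution result:
name | n
IT | 1
Legal | 1
Support | 3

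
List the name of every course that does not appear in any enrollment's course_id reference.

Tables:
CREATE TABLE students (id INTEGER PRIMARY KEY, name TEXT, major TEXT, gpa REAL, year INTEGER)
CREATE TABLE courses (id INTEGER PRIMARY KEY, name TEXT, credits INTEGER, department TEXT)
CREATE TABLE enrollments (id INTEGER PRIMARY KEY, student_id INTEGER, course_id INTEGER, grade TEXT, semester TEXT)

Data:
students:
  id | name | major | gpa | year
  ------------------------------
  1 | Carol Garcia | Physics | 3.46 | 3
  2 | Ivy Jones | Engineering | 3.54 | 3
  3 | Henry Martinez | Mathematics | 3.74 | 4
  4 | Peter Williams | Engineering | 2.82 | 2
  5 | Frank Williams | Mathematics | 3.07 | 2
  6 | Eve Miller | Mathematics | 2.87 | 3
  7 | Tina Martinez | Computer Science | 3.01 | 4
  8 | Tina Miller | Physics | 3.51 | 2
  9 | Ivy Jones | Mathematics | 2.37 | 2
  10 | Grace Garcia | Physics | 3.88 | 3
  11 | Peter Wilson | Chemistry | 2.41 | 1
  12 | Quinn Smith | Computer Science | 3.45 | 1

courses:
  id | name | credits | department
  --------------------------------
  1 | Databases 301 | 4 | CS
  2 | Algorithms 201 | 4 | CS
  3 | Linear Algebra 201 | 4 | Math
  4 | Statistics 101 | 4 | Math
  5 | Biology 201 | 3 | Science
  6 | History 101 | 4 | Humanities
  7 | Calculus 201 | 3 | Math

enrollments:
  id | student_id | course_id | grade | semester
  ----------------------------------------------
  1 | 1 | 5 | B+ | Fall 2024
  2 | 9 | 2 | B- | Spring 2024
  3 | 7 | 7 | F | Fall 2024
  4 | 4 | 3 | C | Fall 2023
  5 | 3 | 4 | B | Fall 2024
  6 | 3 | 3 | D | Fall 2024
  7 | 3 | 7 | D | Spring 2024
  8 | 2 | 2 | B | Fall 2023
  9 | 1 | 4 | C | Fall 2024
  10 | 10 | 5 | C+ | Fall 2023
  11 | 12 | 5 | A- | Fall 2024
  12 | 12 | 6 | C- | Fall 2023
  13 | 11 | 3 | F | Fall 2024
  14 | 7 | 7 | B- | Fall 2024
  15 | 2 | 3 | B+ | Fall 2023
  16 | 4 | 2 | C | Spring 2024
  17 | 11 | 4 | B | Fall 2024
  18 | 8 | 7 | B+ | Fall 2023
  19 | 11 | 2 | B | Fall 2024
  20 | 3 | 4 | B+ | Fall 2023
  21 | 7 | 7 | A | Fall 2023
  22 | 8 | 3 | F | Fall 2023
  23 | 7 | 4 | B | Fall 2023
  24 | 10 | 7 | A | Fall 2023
SELECT p.name FROM courses p LEFT JOIN enrollments c ON c.course_id = p.id WHERE c.id IS NULL

Execution result:
Databases 301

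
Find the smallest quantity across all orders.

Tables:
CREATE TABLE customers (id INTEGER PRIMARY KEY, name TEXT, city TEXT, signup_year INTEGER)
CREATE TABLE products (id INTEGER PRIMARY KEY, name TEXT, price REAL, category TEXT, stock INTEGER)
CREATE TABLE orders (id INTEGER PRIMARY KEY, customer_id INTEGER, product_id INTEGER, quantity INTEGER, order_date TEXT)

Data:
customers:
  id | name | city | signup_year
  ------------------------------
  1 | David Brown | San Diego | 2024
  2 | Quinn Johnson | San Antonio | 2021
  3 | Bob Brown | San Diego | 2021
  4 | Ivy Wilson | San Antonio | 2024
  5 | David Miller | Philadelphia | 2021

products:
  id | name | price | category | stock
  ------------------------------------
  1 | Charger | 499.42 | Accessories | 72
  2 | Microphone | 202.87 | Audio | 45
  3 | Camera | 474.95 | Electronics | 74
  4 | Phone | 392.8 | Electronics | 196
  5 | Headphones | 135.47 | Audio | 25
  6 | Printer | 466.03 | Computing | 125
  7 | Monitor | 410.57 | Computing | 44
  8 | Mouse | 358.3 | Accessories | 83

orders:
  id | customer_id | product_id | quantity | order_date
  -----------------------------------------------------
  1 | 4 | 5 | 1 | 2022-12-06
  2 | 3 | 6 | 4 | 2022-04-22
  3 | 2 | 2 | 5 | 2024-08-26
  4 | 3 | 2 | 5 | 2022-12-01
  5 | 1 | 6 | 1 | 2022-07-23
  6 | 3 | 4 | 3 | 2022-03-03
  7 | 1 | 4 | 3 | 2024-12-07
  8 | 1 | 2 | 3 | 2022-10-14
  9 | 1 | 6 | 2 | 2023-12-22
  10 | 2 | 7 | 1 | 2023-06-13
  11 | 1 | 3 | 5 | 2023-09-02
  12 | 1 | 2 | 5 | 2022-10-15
SELECT MIN(quantity) FROM orders

Execution result:
1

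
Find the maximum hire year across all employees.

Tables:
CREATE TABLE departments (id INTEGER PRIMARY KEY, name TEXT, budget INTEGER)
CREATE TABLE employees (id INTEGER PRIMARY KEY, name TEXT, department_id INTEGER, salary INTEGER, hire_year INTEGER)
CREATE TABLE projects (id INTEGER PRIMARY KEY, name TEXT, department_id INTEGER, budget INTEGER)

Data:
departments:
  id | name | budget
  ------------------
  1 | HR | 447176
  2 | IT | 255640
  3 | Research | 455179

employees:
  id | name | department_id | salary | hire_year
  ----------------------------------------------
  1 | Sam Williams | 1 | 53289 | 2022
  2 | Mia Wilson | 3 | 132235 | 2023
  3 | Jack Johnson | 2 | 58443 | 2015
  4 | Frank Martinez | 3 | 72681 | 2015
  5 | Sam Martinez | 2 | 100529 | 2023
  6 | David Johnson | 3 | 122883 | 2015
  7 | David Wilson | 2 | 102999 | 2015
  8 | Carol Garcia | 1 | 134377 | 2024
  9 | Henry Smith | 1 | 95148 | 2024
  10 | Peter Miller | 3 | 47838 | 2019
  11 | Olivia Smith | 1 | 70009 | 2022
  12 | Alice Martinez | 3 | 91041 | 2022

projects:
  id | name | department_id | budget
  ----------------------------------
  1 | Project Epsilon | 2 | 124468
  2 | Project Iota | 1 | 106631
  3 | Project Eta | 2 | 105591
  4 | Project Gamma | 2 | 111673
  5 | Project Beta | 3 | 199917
SELECT MAX(hire_year) FROM employees

Execution result:
2024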